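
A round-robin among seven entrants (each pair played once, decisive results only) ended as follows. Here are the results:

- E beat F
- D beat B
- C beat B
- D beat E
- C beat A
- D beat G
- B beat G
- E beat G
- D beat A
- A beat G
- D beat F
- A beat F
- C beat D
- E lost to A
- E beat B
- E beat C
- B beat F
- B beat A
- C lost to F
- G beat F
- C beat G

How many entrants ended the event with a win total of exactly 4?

2

Win totals: A 3, B 3, C 4, D 5, E 4, F 1, G 1.
Exactly 4: C, E — 2 entrants.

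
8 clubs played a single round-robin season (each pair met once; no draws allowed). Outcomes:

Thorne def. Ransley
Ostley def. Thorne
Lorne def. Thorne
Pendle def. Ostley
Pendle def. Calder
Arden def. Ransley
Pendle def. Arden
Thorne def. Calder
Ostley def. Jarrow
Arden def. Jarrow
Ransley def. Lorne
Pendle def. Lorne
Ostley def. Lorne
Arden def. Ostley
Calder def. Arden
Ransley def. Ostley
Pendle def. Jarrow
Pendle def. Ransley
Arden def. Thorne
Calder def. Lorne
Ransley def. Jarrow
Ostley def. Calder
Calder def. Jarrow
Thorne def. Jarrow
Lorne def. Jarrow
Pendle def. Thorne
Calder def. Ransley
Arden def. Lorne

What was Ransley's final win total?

3

Ransley's results: beat Lorne, Ostley, Jarrow; lost to Pendle, Arden, Calder, Thorne.
That is 3 wins.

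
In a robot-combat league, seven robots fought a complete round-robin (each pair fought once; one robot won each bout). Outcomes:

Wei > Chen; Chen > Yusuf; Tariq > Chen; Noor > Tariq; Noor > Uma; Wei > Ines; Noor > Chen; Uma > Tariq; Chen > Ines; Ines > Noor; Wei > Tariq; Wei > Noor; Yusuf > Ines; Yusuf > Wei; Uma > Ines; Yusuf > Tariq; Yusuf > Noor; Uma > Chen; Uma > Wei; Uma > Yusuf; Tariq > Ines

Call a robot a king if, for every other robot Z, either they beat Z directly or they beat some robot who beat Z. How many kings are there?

4

Noor reaches everyone (king).
Wei reaches everyone (king).
Tariq cannot reach Wei, Uma in two steps.
Uma reaches everyone (king).
Yusuf reaches everyone (king).
Ines cannot reach Wei, Yusuf in two steps.
Chen cannot reach Uma in two steps.
Kings: Noor, Wei, Uma, Yusuf — 4.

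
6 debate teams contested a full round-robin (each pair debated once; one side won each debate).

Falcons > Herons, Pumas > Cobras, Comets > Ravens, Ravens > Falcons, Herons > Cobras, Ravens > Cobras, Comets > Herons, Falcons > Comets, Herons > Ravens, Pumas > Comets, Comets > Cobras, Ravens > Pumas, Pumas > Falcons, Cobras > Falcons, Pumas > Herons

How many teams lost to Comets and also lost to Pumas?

Comets beat: Cobras, Ravens, Herons.
Pumas beat: Cobras, Falcons, Comets, Herons.
Both beat: Cobras, Herons — 2.

2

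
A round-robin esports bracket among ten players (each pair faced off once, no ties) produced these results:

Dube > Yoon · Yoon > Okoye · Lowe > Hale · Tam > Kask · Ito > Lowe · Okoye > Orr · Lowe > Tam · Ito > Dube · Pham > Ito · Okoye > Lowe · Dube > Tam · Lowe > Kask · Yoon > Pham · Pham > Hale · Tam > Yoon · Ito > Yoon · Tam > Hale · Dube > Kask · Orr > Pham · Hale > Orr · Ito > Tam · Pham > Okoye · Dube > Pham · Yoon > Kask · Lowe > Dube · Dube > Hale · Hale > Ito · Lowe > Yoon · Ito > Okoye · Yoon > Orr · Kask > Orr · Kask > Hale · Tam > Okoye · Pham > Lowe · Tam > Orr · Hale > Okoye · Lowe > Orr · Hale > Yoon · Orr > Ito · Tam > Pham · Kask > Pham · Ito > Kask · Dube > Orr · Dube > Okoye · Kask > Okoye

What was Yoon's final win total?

4

Yoon's results: beat Pham, Orr, Okoye, Kask; lost to Dube, Ito, Tam, Hale, Lowe.
That is 4 wins.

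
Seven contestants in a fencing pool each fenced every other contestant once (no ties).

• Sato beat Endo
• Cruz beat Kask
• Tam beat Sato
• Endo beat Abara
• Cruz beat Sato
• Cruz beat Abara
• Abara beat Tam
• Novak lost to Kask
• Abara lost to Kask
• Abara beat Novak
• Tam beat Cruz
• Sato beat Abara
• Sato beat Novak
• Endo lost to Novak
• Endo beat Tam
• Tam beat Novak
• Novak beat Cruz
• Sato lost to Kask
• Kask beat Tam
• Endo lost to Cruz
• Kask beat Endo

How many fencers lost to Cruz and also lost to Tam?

1

Cruz beat: Endo, Sato, Kask, Abara.
Tam beat: Sato, Novak, Cruz.
Both beat: Sato — 1.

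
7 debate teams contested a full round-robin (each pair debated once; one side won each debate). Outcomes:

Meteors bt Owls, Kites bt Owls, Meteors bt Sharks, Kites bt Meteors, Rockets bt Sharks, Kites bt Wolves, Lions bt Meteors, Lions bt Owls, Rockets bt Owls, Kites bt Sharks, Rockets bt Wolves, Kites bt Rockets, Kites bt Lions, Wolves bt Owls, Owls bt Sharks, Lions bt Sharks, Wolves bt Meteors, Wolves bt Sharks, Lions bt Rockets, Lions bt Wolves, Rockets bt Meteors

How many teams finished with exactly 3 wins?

Win totals: Lions 5, Owls 1, Meteors 2, Kites 6, Sharks 0, Wolves 3, Rockets 4.
Exactly 3: Wolves — 1 team.

1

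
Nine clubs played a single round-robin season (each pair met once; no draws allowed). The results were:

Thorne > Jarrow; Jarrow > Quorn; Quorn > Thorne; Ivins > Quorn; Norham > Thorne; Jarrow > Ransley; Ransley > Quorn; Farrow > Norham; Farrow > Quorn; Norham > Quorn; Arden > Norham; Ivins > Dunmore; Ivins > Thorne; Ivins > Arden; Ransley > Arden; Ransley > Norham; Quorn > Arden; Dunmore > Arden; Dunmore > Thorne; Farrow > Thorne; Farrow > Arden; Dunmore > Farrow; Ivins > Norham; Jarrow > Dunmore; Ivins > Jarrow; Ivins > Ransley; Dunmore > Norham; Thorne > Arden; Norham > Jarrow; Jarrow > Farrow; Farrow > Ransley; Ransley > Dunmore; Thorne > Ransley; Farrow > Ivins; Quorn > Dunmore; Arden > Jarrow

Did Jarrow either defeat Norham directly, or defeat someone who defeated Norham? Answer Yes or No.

Jarrow did not beat Norham directly.
Jarrow beat Farrow, Quorn, Ransley, Dunmore. Of those, Farrow beat Norham.

Yes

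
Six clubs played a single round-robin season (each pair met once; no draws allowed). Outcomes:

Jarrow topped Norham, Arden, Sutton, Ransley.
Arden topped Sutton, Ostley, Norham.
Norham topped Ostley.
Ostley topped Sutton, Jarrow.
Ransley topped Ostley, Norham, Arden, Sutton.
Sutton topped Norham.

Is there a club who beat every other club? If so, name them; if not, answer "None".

None

Highest win total is Ransley with 4 (out of 5 possible).
Ransley lost to Jarrow, so no club went undefeated.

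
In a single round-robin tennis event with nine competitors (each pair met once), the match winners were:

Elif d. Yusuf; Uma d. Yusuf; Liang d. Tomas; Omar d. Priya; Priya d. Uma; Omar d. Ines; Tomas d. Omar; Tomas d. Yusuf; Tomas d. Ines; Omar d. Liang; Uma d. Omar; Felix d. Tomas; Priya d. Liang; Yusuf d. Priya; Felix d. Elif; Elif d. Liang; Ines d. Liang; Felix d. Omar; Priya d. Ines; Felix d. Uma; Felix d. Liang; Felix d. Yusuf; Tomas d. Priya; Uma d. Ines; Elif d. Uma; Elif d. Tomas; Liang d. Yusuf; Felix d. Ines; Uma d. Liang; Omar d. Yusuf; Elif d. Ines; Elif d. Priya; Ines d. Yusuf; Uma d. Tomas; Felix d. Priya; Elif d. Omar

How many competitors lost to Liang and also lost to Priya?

0

Liang beat: Yusuf, Tomas.
Priya beat: Liang, Ines, Uma.
No one was beaten by both.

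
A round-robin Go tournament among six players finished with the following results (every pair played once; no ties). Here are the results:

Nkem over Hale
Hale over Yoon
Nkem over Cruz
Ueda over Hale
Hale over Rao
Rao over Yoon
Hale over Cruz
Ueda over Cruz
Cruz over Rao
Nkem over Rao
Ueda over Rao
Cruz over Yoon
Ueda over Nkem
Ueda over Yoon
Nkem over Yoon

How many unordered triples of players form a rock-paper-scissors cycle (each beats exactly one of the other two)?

0

Win totals: Rao 1, Hale 3, Ueda 5, Cruz 2, Nkem 4, Yoon 0.
A player with w wins dominates both others in C(w,2) triples; summing gives 0 + 3 + 10 + 1 + 6 + 0 = 20 transitive triples.
Total triples C(6,3) = 20, so cyclic triples = 20 − 20 = 0.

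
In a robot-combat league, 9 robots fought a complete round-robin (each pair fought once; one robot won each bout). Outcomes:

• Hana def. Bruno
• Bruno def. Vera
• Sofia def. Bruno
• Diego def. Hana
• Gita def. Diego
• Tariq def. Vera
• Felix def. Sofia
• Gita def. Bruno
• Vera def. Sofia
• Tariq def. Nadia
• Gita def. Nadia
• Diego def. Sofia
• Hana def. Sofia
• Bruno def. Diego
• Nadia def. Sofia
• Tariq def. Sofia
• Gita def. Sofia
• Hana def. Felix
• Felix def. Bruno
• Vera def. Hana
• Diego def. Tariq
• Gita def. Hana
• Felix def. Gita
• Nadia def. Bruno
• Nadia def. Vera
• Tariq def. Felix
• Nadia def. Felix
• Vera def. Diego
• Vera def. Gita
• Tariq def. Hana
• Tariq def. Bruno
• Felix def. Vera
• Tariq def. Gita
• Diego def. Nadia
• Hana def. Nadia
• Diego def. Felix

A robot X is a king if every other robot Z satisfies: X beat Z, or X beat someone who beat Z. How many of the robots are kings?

Bruno reaches everyone (king).
Felix cannot reach Tariq in two steps.
Tariq reaches everyone (king).
Gita reaches everyone (king).
Nadia cannot reach Tariq in two steps.
Sofia cannot reach Felix, Tariq, Gita, Nadia, Hana in two steps.
Diego reaches everyone (king).
Vera reaches everyone (king).
Hana cannot reach Tariq in two steps.
Kings: Bruno, Tariq, Gita, Diego, Vera — 5.

5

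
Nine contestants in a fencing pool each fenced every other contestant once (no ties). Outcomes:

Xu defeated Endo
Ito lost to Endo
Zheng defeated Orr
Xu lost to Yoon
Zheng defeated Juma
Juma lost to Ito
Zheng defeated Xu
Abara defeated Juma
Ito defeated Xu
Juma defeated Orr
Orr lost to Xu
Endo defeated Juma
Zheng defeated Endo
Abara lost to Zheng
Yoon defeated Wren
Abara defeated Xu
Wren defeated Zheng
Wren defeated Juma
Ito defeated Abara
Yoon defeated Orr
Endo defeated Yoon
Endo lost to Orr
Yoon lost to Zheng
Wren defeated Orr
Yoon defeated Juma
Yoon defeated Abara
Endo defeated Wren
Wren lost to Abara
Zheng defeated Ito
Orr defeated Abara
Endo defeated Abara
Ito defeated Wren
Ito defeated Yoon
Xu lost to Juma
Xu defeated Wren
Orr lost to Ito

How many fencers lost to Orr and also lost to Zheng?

2

Orr beat: Endo, Abara.
Zheng beat: Endo, Orr, Ito, Yoon, Juma, Xu, Abara.
Both beat: Endo, Abara — 2.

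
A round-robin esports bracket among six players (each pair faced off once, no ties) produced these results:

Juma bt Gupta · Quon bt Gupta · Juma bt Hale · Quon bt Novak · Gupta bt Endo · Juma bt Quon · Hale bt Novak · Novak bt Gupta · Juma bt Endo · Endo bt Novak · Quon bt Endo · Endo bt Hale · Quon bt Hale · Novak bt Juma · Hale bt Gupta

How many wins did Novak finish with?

Novak's results: beat Gupta, Juma; lost to Quon, Hale, Endo.
That is 2 wins.

2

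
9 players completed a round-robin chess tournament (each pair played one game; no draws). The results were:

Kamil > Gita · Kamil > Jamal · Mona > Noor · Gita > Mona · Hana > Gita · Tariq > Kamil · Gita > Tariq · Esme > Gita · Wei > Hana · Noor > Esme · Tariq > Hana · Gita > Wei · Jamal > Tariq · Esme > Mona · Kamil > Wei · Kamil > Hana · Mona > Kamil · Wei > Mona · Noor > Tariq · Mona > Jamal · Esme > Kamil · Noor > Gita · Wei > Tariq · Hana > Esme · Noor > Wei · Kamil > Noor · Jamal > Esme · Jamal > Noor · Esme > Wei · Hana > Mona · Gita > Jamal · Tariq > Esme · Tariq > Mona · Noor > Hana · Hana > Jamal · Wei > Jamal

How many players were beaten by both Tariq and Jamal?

1

Tariq beat: Hana, Esme, Kamil, Mona.
Jamal beat: Esme, Noor, Tariq.
Both beat: Esme — 1.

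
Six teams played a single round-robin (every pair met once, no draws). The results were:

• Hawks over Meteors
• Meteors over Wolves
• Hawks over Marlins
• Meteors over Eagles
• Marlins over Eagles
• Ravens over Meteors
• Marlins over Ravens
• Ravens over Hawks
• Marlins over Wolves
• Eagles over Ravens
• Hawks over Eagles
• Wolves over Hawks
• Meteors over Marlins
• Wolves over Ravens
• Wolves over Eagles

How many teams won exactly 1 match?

1

Win totals: Ravens 2, Eagles 1, Marlins 3, Hawks 3, Meteors 3, Wolves 3.
Exactly 1: Eagles — 1 team.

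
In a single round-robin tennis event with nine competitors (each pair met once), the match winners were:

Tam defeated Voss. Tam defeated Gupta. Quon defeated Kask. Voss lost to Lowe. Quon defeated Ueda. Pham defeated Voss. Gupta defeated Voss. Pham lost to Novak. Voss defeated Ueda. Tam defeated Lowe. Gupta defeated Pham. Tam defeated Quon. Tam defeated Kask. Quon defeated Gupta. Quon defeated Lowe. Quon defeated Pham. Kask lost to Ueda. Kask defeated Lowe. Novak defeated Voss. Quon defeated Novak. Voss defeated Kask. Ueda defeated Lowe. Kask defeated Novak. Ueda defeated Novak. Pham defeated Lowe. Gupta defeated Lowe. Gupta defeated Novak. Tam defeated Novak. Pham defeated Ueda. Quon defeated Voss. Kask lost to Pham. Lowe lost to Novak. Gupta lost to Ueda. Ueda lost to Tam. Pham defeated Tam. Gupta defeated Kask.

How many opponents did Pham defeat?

5

Pham's results: beat Lowe, Voss, Ueda, Tam, Kask; lost to Novak, Gupta, Quon.
That is 5 wins.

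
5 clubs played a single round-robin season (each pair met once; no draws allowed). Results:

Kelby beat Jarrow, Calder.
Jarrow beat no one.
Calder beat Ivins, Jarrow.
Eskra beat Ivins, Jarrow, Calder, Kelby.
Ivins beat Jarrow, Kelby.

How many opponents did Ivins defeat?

Ivins' results: beat Jarrow, Kelby; lost to Calder, Eskra.
That is 2 wins.

2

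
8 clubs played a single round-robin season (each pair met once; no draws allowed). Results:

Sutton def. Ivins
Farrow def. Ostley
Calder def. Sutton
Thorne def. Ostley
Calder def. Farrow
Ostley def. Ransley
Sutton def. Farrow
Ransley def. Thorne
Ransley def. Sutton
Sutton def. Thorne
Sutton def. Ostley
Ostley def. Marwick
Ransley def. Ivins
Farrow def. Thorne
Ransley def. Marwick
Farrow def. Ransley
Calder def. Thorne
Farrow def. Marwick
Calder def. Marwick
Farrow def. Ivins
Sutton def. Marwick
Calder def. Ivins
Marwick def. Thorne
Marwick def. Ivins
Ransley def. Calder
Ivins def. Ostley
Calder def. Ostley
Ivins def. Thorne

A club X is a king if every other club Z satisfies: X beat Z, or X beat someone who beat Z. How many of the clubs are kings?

3

Thorne cannot reach Ivins, Sutton, Calder, Farrow in two steps.
Marwick cannot reach Ransley, Sutton, Calder, Farrow in two steps.
Ransley reaches everyone (king).
Ivins cannot reach Sutton, Calder, Farrow in two steps.
Sutton cannot reach Calder in two steps.
Calder reaches everyone (king).
Farrow reaches everyone (king).
Ostley cannot reach Farrow in two steps.
Kings: Ransley, Calder, Farrow — 3.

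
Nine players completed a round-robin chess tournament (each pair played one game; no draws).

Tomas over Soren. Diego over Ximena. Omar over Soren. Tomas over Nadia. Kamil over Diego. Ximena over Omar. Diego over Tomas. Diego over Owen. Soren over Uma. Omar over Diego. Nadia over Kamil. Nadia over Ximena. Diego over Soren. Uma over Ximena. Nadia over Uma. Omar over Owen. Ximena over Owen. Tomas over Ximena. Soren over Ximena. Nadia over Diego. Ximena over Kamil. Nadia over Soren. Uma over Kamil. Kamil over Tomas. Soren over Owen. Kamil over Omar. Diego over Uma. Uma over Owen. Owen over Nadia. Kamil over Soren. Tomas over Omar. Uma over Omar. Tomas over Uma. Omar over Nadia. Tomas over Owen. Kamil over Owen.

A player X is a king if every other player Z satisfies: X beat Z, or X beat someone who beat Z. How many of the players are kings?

Owen cannot reach Tomas, Omar in two steps.
Diego reaches everyone (king).
Uma reaches everyone (king).
Tomas reaches everyone (king).
Omar reaches everyone (king).
Ximena cannot reach Uma in two steps.
Soren cannot reach Diego, Tomas in two steps.
Nadia reaches everyone (king).
Kamil reaches everyone (king).
Kings: Diego, Uma, Tomas, Omar, Nadia, Kamil — 6.

6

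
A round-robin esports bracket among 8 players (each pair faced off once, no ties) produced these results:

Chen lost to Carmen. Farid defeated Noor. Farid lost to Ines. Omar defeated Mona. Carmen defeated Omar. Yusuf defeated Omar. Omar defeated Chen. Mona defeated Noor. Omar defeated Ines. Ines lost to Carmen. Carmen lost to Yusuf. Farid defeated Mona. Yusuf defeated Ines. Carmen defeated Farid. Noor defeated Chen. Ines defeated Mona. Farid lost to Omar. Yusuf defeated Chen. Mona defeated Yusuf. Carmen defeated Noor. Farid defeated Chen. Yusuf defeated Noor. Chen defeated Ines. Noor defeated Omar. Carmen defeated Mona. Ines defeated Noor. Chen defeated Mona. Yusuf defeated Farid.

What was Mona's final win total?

Mona's results: beat Noor, Yusuf; lost to Omar, Ines, Chen, Carmen, Farid.
That is 2 wins.

2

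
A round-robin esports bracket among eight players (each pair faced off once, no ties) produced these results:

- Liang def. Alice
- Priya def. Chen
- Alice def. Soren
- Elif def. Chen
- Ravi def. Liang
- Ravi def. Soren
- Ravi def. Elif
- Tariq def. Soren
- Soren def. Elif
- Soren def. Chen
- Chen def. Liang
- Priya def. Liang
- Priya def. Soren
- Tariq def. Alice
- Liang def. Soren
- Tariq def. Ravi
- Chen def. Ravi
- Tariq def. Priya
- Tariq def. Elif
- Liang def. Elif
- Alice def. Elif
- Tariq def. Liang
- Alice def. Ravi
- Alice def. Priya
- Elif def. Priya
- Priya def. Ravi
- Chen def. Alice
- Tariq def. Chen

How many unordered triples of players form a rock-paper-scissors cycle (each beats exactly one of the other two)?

Win totals: Alice 4, Ravi 3, Tariq 7, Soren 2, Priya 4, Liang 3, Chen 3, Elif 2.
A player with w wins dominates both others in C(w,2) triples; summing gives 6 + 3 + 21 + 1 + 6 + 3 + 3 + 1 = 44 transitive triples.
Total triples C(8,3) = 56, so cyclic triples = 56 − 44 = 12.

12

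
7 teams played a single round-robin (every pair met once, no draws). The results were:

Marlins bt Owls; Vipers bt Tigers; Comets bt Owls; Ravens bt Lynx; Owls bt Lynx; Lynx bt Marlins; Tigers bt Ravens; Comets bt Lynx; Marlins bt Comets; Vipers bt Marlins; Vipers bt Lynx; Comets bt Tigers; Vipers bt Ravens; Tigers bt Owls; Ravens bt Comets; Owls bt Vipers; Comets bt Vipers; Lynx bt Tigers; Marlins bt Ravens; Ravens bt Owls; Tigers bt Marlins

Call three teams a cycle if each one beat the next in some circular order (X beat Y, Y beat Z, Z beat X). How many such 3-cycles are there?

Win totals: Vipers 4, Comets 4, Owls 2, Tigers 3, Marlins 3, Ravens 3, Lynx 2.
A team with w wins dominates both others in C(w,2) triples; summing gives 6 + 6 + 1 + 3 + 3 + 3 + 1 = 23 transitive triples.
Total triples C(7,3) = 35, so cyclic triples = 35 − 23 = 12.

12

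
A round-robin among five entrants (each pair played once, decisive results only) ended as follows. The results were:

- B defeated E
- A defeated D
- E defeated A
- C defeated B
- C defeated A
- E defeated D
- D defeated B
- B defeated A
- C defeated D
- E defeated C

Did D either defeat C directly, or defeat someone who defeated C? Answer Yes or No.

D did not beat C directly.
D beat B, but each of them lost to C. No two-step path.

No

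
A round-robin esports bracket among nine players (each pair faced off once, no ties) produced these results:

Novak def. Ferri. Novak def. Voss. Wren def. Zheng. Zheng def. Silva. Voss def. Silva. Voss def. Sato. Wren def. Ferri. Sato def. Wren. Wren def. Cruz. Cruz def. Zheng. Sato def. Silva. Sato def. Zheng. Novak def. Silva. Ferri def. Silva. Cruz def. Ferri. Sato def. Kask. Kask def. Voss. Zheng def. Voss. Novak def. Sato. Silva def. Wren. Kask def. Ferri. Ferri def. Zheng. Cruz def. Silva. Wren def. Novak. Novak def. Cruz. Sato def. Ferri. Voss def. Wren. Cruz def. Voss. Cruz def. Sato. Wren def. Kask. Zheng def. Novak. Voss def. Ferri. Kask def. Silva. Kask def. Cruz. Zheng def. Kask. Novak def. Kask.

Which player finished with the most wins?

Novak

Win totals: Ferri 2, Cruz 5, Zheng 4, Sato 5, Silva 1, Kask 4, Wren 5, Novak 6, Voss 4.
Novak leads with 6 wins (next highest: 5).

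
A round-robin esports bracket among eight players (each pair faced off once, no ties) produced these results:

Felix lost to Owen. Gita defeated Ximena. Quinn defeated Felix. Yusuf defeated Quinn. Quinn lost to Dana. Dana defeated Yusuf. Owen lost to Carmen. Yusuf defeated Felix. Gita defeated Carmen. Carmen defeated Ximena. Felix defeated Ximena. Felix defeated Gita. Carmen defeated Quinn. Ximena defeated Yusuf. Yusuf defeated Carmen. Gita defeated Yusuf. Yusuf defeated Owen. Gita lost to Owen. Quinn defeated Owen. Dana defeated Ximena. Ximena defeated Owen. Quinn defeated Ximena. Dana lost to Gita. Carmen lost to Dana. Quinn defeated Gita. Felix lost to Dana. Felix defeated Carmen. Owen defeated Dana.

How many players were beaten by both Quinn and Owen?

Quinn beat: Gita, Felix, Owen, Ximena.
Owen beat: Gita, Felix, Dana.
Both beat: Gita, Felix — 2.

2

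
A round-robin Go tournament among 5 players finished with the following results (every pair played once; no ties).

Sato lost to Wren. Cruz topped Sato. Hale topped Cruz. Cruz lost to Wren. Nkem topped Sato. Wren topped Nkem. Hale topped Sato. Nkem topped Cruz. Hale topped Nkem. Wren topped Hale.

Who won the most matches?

Wren

Win totals: Nkem 2, Wren 4, Hale 3, Cruz 1, Sato 0.
Wren leads with 4 wins (next highest: 3).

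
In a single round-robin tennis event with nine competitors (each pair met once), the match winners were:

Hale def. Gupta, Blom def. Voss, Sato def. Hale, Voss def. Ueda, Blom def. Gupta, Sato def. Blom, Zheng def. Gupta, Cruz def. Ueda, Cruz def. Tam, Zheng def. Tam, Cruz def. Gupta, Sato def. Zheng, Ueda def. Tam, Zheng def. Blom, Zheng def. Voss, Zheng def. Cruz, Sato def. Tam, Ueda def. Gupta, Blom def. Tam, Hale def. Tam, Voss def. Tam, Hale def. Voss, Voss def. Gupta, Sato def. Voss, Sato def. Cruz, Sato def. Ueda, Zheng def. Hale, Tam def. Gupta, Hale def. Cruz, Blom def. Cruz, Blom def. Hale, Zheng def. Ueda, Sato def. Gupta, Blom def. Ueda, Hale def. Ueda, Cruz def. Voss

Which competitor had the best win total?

Win totals: Ueda 2, Cruz 4, Sato 8, Voss 3, Blom 6, Zheng 7, Tam 1, Hale 5, Gupta 0.
Sato leads with 8 wins (next highest: 7).

Sato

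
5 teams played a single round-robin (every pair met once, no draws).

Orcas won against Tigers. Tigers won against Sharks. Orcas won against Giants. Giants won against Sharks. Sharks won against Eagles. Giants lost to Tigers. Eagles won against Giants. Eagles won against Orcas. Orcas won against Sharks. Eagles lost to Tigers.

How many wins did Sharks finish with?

Sharks' results: beat Eagles; lost to Giants, Orcas, Tigers.
That is 1 win.

1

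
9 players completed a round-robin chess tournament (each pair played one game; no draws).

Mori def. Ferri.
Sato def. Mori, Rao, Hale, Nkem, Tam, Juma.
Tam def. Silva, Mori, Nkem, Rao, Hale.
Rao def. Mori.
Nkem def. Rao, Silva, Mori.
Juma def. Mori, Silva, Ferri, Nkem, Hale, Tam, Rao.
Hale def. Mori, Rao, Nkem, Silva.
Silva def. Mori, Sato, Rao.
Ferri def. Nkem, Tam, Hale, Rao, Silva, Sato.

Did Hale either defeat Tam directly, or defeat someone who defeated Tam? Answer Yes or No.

No

Hale did not beat Tam directly.
Hale beat Rao, Nkem, Silva, Mori, but each of them lost to Tam. No two-step path.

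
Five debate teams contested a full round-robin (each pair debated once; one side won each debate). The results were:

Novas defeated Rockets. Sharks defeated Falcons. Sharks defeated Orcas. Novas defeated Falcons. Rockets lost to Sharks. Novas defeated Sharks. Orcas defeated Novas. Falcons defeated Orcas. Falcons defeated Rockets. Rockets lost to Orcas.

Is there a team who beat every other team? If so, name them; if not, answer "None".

Highest win total is Sharks with 3 (out of 4 possible).
Sharks lost to Novas, so no team went undefeated.

None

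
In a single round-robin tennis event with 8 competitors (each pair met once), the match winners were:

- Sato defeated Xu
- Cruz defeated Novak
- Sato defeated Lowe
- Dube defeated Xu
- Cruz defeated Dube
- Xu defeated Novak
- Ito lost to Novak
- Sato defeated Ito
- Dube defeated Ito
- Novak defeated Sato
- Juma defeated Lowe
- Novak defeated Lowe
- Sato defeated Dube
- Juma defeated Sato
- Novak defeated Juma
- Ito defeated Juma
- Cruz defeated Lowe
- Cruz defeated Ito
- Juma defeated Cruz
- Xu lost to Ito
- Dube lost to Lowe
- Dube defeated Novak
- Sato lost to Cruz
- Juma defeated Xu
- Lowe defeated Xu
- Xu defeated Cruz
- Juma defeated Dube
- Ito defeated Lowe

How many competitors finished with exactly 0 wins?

Win totals: Cruz 5, Sato 4, Dube 3, Xu 2, Novak 4, Lowe 2, Juma 5, Ito 3.
No competitor has exactly 0 wins.

0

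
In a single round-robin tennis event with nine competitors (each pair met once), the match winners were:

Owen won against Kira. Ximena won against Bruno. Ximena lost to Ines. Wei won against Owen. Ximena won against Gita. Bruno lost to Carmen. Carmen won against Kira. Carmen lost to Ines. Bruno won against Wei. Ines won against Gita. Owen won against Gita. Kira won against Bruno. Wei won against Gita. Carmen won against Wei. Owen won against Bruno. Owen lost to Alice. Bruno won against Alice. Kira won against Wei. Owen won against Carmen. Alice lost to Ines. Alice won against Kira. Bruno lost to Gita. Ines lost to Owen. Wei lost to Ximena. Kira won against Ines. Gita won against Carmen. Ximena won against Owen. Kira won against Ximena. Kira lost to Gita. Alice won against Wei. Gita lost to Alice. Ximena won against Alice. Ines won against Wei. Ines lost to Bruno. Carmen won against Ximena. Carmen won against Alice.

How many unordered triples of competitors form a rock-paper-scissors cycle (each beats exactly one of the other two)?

25

Win totals: Kira 4, Bruno 3, Owen 5, Carmen 5, Ximena 5, Gita 3, Wei 2, Ines 5, Alice 4.
A competitor with w wins dominates both others in C(w,2) triples; summing gives 6 + 3 + 10 + 10 + 10 + 3 + 1 + 10 + 6 = 59 transitive triples.
Total triples C(9,3) = 84, so cyclic triples = 84 − 59 = 25.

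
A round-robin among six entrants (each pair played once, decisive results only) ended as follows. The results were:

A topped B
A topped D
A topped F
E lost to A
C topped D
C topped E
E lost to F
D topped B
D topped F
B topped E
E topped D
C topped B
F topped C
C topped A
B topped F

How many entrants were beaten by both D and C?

1

D beat: B, F.
C beat: A, B, D, E.
Both beat: B — 1.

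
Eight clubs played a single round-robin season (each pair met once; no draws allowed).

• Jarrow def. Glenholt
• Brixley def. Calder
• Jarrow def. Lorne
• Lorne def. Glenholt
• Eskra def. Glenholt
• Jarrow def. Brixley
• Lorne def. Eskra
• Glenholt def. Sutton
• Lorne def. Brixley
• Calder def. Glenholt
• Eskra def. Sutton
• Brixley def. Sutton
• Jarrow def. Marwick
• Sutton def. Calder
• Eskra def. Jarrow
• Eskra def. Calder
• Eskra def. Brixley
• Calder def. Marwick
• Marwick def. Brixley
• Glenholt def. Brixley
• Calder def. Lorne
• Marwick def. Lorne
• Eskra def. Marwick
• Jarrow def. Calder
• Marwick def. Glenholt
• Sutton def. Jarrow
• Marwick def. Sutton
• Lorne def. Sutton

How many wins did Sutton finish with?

Sutton's results: beat Calder, Jarrow; lost to Glenholt, Brixley, Lorne, Marwick, Eskra.
That is 2 wins.

2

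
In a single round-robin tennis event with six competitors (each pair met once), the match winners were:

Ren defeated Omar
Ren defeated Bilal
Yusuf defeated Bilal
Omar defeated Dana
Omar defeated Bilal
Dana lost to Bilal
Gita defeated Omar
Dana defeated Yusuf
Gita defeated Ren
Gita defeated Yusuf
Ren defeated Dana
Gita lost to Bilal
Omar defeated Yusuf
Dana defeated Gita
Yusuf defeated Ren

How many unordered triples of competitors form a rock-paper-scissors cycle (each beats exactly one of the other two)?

8

Of the C(6,3) = 20 triples, the cyclic ones are: {Bilal, Gita, Ren}; {Bilal, Gita, Yusuf}; {Bilal, Gita, Omar}; {Bilal, Dana, Yusuf}; {Gita, Ren, Dana}; {Gita, Dana, Omar}; {Ren, Dana, Yusuf}; {Ren, Yusuf, Omar}.
That is 8.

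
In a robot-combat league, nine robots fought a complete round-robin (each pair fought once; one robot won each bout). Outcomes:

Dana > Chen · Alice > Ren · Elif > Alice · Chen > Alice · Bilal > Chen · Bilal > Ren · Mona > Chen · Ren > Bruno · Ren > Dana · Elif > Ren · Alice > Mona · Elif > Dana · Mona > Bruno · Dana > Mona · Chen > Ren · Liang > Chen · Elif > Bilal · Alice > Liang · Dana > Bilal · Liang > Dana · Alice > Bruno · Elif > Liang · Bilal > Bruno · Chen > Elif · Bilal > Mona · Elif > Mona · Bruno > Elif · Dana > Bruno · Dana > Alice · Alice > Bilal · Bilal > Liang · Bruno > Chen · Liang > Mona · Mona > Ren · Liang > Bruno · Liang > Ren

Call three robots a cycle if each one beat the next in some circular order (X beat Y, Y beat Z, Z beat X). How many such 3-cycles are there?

Win totals: Alice 5, Bilal 5, Mona 3, Chen 3, Dana 5, Liang 5, Bruno 2, Elif 6, Ren 2.
A robot with w wins dominates both others in C(w,2) triples; summing gives 10 + 10 + 3 + 3 + 10 + 10 + 1 + 15 + 1 = 63 transitive triples.
Total triples C(9,3) = 84, so cyclic triples = 84 − 63 = 21.

21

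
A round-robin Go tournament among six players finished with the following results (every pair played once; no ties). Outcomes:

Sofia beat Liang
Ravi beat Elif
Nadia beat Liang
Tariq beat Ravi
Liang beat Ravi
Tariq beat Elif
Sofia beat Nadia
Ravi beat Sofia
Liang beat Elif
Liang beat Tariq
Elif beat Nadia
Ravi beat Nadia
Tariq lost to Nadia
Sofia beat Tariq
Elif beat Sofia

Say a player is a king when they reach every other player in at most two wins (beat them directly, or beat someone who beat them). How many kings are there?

3

Liang reaches everyone (king).
Tariq cannot reach Liang in two steps.
Ravi reaches everyone (king).
Sofia reaches everyone (king).
Nadia cannot reach Sofia in two steps.
Elif cannot reach Ravi in two steps.
Kings: Liang, Ravi, Sofia — 3.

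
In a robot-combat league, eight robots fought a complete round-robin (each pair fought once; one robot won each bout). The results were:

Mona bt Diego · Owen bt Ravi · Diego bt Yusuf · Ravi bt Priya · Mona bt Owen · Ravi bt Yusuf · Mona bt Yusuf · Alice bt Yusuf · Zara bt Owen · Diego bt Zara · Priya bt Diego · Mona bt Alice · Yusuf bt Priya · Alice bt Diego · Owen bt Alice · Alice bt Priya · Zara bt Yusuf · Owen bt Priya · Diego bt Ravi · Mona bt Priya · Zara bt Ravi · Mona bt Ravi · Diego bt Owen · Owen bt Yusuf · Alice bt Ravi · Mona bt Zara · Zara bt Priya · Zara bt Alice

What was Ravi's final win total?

2

Ravi's results: beat Yusuf, Priya; lost to Alice, Owen, Diego, Mona, Zara.
That is 2 wins.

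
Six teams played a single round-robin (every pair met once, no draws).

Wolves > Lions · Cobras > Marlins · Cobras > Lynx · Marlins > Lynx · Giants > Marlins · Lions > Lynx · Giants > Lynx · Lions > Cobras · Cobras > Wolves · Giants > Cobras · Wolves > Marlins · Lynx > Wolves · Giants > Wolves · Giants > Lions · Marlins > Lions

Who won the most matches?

Giants

Win totals: Lions 2, Wolves 2, Cobras 3, Giants 5, Marlins 2, Lynx 1.
Giants leads with 5 wins (next highest: 3).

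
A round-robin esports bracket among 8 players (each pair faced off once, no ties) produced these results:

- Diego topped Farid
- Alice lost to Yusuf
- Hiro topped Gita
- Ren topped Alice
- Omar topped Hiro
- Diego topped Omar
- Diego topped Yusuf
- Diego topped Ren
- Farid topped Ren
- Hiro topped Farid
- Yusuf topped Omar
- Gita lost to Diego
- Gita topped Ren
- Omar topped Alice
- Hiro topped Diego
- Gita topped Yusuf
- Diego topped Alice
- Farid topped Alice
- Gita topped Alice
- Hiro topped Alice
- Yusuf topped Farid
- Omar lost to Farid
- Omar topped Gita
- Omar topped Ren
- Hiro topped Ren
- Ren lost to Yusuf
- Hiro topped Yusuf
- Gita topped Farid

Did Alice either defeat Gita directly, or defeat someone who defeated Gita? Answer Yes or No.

Alice did not beat Gita directly.
Alice beat no one, so there is no intermediate player.

No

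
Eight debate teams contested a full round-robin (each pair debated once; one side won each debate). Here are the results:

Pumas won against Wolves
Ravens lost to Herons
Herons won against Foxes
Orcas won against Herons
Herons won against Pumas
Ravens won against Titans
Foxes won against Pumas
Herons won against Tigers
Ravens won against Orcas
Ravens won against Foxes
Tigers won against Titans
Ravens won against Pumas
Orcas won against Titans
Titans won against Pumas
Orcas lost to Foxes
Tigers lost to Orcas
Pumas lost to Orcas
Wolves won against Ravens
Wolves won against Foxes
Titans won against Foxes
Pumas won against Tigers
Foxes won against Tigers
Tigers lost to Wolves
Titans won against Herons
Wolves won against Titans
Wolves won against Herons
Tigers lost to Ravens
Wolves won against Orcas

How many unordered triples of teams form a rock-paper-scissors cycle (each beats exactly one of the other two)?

12

Win totals: Herons 4, Tigers 1, Wolves 6, Pumas 2, Foxes 3, Titans 3, Orcas 4, Ravens 5.
A team with w wins dominates both others in C(w,2) triples; summing gives 6 + 0 + 15 + 1 + 3 + 3 + 6 + 10 = 44 transitive triples.
Total triples C(8,3) = 56, so cyclic triples = 56 − 44 = 12.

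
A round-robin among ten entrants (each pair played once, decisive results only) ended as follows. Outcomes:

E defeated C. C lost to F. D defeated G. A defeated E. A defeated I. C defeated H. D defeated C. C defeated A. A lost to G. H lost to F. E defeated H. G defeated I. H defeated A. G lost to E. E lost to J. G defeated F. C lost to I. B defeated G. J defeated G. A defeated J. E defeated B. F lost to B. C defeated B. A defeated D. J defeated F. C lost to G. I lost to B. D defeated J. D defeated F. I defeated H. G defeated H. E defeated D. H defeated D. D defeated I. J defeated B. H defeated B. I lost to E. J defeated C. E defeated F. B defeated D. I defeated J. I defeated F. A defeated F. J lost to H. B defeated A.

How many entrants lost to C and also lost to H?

2

C beat: A, B, H.
H beat: A, B, D, J.
Both beat: A, B — 2.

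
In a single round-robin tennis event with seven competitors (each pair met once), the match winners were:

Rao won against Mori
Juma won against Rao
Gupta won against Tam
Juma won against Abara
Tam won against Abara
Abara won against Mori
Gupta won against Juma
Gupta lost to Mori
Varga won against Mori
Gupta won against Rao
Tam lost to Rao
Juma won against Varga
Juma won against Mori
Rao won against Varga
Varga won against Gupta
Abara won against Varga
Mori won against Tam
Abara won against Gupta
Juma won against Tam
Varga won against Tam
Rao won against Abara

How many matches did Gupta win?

3

Gupta's results: beat Tam, Juma, Rao; lost to Mori, Abara, Varga.
That is 3 wins.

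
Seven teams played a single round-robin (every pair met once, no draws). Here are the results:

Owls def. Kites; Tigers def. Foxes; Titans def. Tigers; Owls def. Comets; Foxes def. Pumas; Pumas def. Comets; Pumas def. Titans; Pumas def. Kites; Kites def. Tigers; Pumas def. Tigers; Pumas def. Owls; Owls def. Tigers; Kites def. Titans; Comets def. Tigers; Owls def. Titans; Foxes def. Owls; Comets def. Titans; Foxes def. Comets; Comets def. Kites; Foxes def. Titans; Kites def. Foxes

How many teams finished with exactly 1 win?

2

Win totals: Tigers 1, Kites 3, Pumas 5, Foxes 4, Comets 3, Titans 1, Owls 4.
Exactly 1: Tigers, Titans — 2 teams.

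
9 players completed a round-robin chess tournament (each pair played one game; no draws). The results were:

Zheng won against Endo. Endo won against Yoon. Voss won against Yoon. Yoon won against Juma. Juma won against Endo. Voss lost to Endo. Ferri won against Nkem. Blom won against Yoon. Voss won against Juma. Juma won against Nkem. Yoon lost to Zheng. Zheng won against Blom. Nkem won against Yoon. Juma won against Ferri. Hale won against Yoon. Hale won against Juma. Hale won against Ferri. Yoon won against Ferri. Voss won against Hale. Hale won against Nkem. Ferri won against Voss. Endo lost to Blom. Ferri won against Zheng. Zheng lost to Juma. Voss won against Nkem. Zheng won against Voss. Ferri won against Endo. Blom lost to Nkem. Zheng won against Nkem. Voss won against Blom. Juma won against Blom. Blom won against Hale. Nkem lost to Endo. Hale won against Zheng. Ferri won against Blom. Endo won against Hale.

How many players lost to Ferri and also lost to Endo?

Ferri beat: Blom, Nkem, Zheng, Voss, Endo.
Endo beat: Nkem, Yoon, Hale, Voss.
Both beat: Nkem, Voss — 2.

2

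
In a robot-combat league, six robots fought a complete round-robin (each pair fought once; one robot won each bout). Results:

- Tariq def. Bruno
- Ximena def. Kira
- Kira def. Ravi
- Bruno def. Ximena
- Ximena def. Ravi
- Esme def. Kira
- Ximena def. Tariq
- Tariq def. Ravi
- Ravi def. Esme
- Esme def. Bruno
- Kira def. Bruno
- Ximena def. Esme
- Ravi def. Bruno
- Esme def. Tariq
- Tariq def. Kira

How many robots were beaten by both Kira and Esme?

Kira beat: Bruno, Ravi.
Esme beat: Bruno, Kira, Tariq.
Both beat: Bruno — 1.

1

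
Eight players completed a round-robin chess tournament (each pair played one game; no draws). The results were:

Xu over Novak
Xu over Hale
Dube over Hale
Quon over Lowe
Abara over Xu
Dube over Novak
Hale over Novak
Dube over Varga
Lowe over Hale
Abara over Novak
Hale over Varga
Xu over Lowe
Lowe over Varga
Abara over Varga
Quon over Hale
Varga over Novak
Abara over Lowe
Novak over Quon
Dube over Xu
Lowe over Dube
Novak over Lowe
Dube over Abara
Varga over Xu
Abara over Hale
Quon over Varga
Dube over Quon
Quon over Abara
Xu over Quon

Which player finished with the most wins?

Win totals: Novak 2, Abara 5, Varga 2, Dube 6, Hale 2, Lowe 3, Xu 4, Quon 4.
Dube leads with 6 wins (next highest: 5).

Dube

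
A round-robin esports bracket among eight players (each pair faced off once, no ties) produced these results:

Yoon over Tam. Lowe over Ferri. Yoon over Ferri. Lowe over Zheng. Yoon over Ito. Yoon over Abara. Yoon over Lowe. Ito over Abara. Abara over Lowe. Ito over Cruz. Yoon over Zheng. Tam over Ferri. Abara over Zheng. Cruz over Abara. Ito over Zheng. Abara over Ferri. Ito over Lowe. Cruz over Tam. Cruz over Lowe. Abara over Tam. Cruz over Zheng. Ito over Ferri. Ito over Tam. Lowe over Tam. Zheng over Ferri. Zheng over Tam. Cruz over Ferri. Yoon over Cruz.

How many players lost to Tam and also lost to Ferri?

Tam beat: Ferri.
Ferri beat: no one.
No one was beaten by both.

0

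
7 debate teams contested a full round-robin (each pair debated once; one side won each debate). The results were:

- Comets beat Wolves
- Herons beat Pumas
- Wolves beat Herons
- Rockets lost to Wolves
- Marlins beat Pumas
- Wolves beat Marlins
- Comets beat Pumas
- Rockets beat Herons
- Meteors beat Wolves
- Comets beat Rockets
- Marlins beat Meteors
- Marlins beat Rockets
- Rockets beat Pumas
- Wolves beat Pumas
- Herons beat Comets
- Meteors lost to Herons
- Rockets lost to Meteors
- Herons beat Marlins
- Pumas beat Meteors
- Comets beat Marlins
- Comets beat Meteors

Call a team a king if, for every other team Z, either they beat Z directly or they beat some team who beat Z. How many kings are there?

3

Herons reaches everyone (king).
Pumas cannot reach Herons, Comets, Marlins in two steps.
Wolves reaches everyone (king).
Rockets cannot reach Wolves in two steps.
Comets reaches everyone (king).
Meteors cannot reach Comets in two steps.
Marlins cannot reach Comets in two steps.
Kings: Herons, Wolves, Comets — 3.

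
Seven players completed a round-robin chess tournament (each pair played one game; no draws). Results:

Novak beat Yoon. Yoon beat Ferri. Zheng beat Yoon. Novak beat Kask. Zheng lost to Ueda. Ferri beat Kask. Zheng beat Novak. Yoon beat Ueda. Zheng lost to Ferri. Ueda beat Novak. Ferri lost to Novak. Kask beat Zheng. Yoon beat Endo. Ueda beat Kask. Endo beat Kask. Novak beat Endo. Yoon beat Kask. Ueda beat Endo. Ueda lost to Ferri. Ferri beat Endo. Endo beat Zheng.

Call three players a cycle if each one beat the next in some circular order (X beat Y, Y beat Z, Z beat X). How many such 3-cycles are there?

9

Win totals: Novak 4, Zheng 2, Yoon 4, Kask 1, Endo 2, Ueda 4, Ferri 4.
A player with w wins dominates both others in C(w,2) triples; summing gives 6 + 1 + 6 + 0 + 1 + 6 + 6 = 26 transitive triples.
Total triples C(7,3) = 35, so cyclic triples = 35 − 26 = 9.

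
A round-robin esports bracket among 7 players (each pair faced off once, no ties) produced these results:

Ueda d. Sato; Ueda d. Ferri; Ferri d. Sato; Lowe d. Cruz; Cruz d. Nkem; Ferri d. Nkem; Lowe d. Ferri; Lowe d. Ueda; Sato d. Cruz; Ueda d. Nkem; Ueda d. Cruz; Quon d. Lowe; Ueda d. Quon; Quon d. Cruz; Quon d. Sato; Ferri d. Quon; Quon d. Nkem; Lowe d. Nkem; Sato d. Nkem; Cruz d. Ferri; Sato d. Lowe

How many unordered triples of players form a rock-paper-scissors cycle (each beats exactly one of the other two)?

6

Win totals: Ferri 3, Cruz 2, Nkem 0, Quon 4, Ueda 5, Lowe 4, Sato 3.
A player with w wins dominates both others in C(w,2) triples; summing gives 3 + 1 + 0 + 6 + 10 + 6 + 3 = 29 transitive triples.
Total triples C(7,3) = 35, so cyclic triples = 35 − 29 = 6.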